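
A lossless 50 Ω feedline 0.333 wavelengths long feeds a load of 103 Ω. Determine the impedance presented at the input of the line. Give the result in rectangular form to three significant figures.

βl = 2π × 0.333 = 120°
tan(βl) = tan(120°) = -1.74
Z_in = Z_0·(Z_L + jZ_0·tanβl)/(Z_0 + jZ_L·tanβl)
     = 50·(103 − j87)/(50 − j179)

Z_in ≈ 30 + j20.4 Ω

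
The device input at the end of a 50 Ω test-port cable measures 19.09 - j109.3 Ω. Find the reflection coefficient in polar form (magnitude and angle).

Γ = (Z_L − Z_0)/(Z_L + Z_0) = (-30.91 − j109.3)/(69.09 − j109.3)
|Γ| = 114/129 = 0.878

Γ ≈ 0.878 ∠ -48.1°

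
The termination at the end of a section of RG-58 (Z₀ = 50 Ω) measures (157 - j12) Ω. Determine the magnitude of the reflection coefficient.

|Γ| ≈ 0.519

Γ = (Z_L − Z_0)/(Z_L + Z_0) = (107 − j12)/(207 − j12)
|Γ| = 108/207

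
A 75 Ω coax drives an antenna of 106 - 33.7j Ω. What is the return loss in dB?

RL ≈ 12.1 dB

Γ = (31 − j33.7)/(181 − j33.7), |Γ| = 0.249
RL = −20·log₁₀|Γ| = −20·log₁₀(0.249)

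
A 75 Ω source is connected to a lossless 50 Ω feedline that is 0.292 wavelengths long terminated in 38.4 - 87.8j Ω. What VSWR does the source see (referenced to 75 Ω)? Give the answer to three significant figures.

βl = 2π × 0.292 = 105°
tan(βl) = -3.7
Z_in = Z_0·(Z_L + jZ_0·tanβl)/(Z_0 + jZ_L·tanβl) = 14.7 + j42 Ω
Γ_s = (Z_in − Z_s)/(Z_in + Z_s) = (-60.3 + j42)/(89.7 + j42), |Γ_s| = 0.742
VSWR = (1 + |Γ_s|)/(1 − |Γ_s|)

VSWR ≈ 6.74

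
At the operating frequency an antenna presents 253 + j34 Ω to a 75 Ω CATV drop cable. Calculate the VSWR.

VSWR ≈ 3.44

Γ = (Z_L − Z_0)/(Z_L + Z_0) = (178 + j34)/(328 + j34)
|Γ| = 181/330 = 0.55
VSWR = (1 + |Γ|)/(1 − |Γ|) = 1.55/0.45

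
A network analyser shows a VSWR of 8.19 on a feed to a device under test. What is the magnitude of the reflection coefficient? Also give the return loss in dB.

|Γ| ≈ 0.782; return loss ≈ 2.13 dB

|Γ| = (S − 1)/(S + 1) = (8.19 − 1)/(8.19 + 1) = 7.19/9.19
RL = −20·log₁₀|Γ| = −20·log₁₀(0.782)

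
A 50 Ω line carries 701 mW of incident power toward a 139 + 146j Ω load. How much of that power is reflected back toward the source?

|Γ| = |(89 + j146)/(189 + j146)| = 0.716
|Γ|² = 0.513
P_refl = |Γ|²·P_inc = 359 mW, P_del = (1 − |Γ|²)·P_inc = 342 mW

P_reflected ≈ 359 mW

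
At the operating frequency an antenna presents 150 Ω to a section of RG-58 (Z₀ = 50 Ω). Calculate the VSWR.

VSWR ≈ 3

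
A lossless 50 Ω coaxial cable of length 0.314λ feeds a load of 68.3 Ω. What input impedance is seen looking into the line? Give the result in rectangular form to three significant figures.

Z_in ≈ 39.4 + j9 Ω

βl = 2π × 0.314 = 113°
tan(βl) = tan(113°) = -2.35
Z_in = Z_0·(Z_L + jZ_0·tanβl)/(Z_0 + jZ_L·tanβl)
     = 50·(68.3 − j118)/(50 − j161)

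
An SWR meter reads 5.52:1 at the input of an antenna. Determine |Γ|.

|Γ| ≈ 0.693

|Γ| = (S − 1)/(S + 1) = (5.52 − 1)/(5.52 + 1) = 4.52/6.52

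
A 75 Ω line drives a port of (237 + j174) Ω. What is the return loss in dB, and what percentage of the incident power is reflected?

RL ≈ 3.54 dB; 44.3% of incident power reflected

Γ = (162 + j174)/(312 + j174), |Γ| = 0.665
RL = −20·log₁₀(0.665) = 3.54 dB
P_refl/P_inc = |Γ|² = 0.443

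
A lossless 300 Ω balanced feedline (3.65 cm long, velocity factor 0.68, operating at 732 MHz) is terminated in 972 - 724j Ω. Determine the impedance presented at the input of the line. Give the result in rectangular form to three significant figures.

λ = v/f = 0.68·c / 732 MHz = 0.279 m
βl = 2π·l/λ = 2π × 0.131 = 47.1°
tan(βl) = tan(47.1°) = 1.08
Z_in = Z_0·(Z_L + jZ_0·tanβl)/(Z_0 + jZ_L·tanβl)
     = 300·(972 − j401)/(1080 + j1050)

Z_in ≈ 83.5 − j192 Ω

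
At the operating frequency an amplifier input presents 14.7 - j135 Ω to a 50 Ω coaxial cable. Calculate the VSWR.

VSWR ≈ 28.5

Γ = (Z_L − Z_0)/(Z_L + Z_0) = (-35.3 − j135)/(64.7 − j135)
|Γ| = 140/150 = 0.932
VSWR = (1 + |Γ|)/(1 − |Γ|) = 1.93/0.0679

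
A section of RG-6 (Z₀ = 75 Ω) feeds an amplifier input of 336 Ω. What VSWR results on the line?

For a purely resistive load, VSWR = R_L/Z_0 or Z_0/R_L (whichever > 1) = 336/75

VSWR ≈ 4.48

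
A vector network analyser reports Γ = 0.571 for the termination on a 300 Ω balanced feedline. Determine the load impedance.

Z_L = Z_0·(1 + Γ)/(1 − Γ) = 300·(1.57)/(0.429)

Z_L ≈ 1100 Ω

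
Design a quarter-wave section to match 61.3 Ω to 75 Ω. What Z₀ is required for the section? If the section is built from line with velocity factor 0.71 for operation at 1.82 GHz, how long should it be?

Z_qwt ≈ 67.8 Ω; length ≈ 2.93 cm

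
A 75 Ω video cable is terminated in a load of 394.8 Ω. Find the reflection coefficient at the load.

Γ = (Z_L − Z_0)/(Z_L + Z_0) = (394.8 − 75)/(394.8 + 75) = 319.8/469.8

Γ = 0.681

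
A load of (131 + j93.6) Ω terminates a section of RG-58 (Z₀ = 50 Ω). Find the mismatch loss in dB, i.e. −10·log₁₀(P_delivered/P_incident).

Γ = (81 + j93.6)/(181 + j93.6), |Γ| = 0.607
|Γ|² = 0.369, so P_del/P_inc = 1 − |Γ|² = 0.631
ML = −10·log₁₀(1 − |Γ|²)

mismatch loss ≈ 2 dB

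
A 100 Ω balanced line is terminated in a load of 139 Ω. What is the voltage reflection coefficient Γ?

Γ = 0.163

Γ = (Z_L − Z_0)/(Z_L + Z_0) = (139 − 100)/(139 + 100) = 39/239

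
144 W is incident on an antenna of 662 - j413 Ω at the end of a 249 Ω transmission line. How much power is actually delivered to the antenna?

|Γ| = |(413 − j413)/(911 − j413)| = 0.584
|Γ|² = 0.341
P_refl = |Γ|²·P_inc = 49.1 W, P_del = (1 − |Γ|²)·P_inc = 94.9 W

P_delivered ≈ 94.9 W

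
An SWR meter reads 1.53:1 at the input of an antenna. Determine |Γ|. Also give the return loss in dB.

|Γ| ≈ 0.209; return loss ≈ 13.6 dB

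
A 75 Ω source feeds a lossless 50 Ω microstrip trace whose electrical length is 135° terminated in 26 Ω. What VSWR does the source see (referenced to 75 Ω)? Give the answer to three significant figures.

VSWR ≈ 2.19

tan(βl) = -1
Z_in = Z_0·(Z_L + jZ_0·tanβl)/(Z_0 + jZ_L·tanβl) = 40.9 − j28.7 Ω
Γ_s = (Z_in − Z_s)/(Z_in + Z_s) = (-34.1 − j28.7)/(116 − j28.7), |Γ_s| = 0.373
VSWR = (1 + |Γ_s|)/(1 − |Γ_s|)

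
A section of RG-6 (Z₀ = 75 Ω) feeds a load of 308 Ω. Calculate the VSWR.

VSWR ≈ 4.11

Γ = (308 − 75)/(308 + 75) = 0.608
VSWR = (1 + 0.608)/(1 − 0.608)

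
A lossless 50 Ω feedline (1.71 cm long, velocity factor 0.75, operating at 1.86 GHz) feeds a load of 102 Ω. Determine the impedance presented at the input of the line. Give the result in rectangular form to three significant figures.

λ = v/f = 0.75·c / 1.86 GHz = 0.121 m
βl = 2π·l/λ = 2π × 0.141 = 50.9°
tan(βl) = tan(50.9°) = 1.23
Z_in = Z_0·(Z_L + jZ_0·tanβl)/(Z_0 + jZ_L·tanβl)
     = 50·(102 + j61.5)/(50 + j125)

Z_in ≈ 35.1 − j26.6 Ω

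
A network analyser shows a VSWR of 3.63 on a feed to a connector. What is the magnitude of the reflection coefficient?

|Γ| ≈ 0.568

|Γ| = (S − 1)/(S + 1) = (3.63 − 1)/(3.63 + 1) = 2.63/4.63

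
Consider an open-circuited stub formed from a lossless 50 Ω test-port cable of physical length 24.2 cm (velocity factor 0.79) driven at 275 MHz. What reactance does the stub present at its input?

λ = v/f = 0.79·c / 275 MHz = 0.862 m
βl = 2π·l/λ = 2π × 0.281 = 101°
tan(βl) = -5.1
For an open-circuited stub, Z_in = −jZ_0·cot(βl) = −jZ_0/tan(βl)

X_in ≈ 9.8 Ω (inductive)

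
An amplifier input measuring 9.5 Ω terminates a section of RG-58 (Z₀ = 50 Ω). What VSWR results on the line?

VSWR ≈ 5.26

For a purely resistive load, VSWR = R_L/Z_0 or Z_0/R_L (whichever > 1) = 50/9.5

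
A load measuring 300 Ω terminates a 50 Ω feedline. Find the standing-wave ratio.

For a purely resistive load, VSWR = R_L/Z_0 or Z_0/R_L (whichever > 1) = 300/50

VSWR ≈ 6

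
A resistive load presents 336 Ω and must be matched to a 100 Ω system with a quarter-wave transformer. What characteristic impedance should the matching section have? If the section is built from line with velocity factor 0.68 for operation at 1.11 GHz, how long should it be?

Z_qwt ≈ 183 Ω; length ≈ 4.59 cm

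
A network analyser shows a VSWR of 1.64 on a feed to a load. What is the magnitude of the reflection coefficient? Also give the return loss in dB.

|Γ| ≈ 0.242; return loss ≈ 12.3 dB

|Γ| = (S − 1)/(S + 1) = (1.64 − 1)/(1.64 + 1) = 0.64/2.64
RL = −20·log₁₀|Γ| = −20·log₁₀(0.242)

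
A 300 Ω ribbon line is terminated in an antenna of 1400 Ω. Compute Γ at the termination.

Γ = 0.647

Γ = (Z_L − Z_0)/(Z_L + Z_0) = (1400 − 300)/(1400 + 300) = 1100/1700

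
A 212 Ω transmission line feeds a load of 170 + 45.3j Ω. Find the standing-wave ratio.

Γ = (Z_L − Z_0)/(Z_L + Z_0) = (-42 + j45.3)/(382 + j45.3)
|Γ| = 61.8/385 = 0.161
VSWR = (1 + |Γ|)/(1 − |Γ|) = 1.16/0.839

VSWR ≈ 1.38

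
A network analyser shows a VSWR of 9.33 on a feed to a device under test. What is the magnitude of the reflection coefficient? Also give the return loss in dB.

|Γ| = (S − 1)/(S + 1) = (9.33 − 1)/(9.33 + 1) = 8.33/10.3
RL = −20·log₁₀|Γ| = −20·log₁₀(0.806)

|Γ| ≈ 0.806; return loss ≈ 1.87 dB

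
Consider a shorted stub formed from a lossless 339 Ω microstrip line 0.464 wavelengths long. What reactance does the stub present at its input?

βl = 2π × 0.464 = 167°
tan(βl) = -0.23
For a shorted stub, Z_in = jZ_0·tan(βl)

X_in ≈ -78 Ω (capacitive)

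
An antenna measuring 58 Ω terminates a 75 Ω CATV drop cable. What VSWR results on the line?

For a purely resistive load, VSWR = R_L/Z_0 or Z_0/R_L (whichever > 1) = 75/58

VSWR ≈ 1.29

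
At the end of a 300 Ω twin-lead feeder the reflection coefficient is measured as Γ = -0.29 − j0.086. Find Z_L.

Z_L ≈ 163 − j30.9 Ω

Z_L = Z_0·(1 + Γ)/(1 − Γ) = 300·(0.71 − j0.086)/(1.29 + j0.086)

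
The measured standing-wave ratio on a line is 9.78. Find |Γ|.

|Γ| ≈ 0.814

|Γ| = (S − 1)/(S + 1) = (9.78 − 1)/(9.78 + 1) = 8.78/10.8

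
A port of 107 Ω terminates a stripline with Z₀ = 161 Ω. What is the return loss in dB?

Γ = (107 − 161)/(107 + 161) = -0.201
RL = −20·log₁₀|Γ| = −20·log₁₀(0.201)

RL ≈ 13.9 dB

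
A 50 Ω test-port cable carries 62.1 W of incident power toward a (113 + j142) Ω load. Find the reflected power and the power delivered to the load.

P_reflected ≈ 32.1 W; P_delivered ≈ 30 W

|Γ| = |(63 + j142)/(163 + j142)| = 0.719
|Γ|² = 0.516
P_refl = |Γ|²·P_inc = 32.1 W, P_del = (1 − |Γ|²)·P_inc = 30 W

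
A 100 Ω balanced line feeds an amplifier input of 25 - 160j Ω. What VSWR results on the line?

Γ = (Z_L − Z_0)/(Z_L + Z_0) = (-75 − j160)/(125 − j160)
|Γ| = 177/203 = 0.87
VSWR = (1 + |Γ|)/(1 − |Γ|) = 1.87/0.13

VSWR ≈ 14.4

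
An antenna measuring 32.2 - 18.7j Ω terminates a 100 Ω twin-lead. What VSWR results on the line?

VSWR ≈ 3.23

Γ = (Z_L − Z_0)/(Z_L + Z_0) = (-67.8 − j18.7)/(132.2 − j18.7)
|Γ| = 70.3/134 = 0.527
VSWR = (1 + |Γ|)/(1 − |Γ|) = 1.53/0.473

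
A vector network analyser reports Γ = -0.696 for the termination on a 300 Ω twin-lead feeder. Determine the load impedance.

Z_L = Z_0·(1 + Γ)/(1 − Γ) = 300·(0.304)/(1.7)

Z_L ≈ 53.8 Ω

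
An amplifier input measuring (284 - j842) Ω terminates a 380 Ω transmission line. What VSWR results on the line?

VSWR ≈ 8.54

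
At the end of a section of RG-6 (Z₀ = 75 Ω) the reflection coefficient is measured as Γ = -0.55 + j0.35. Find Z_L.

Z_L = Z_0·(1 + Γ)/(1 − Γ) = 75·(0.45 + j0.35)/(1.55 − j0.35)

Z_L ≈ 17.1 + j20.8 Ω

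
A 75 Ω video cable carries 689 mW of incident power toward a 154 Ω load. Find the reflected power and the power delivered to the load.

P_reflected ≈ 82 mW; P_delivered ≈ 607 mW

Γ = (154 − 75)/(154 + 75) = 0.345
|Γ|² = 0.119
P_refl = |Γ|²·P_inc = 82 mW, P_del = (1 − |Γ|²)·P_inc = 607 mW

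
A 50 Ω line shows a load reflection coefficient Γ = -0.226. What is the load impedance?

Z_L ≈ 31.6 Ω

Z_L = Z_0·(1 + Γ)/(1 − Γ) = 50·(0.774)/(1.23)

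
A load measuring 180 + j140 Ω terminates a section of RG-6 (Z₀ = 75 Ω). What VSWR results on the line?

Γ = (Z_L − Z_0)/(Z_L + Z_0) = (105 + j140)/(255 + j140)
|Γ| = 175/291 = 0.602
VSWR = (1 + |Γ|)/(1 − |Γ|) = 1.6/0.398

VSWR ≈ 4.02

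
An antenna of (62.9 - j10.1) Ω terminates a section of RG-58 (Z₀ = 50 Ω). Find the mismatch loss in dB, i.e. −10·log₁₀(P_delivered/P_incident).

mismatch loss ≈ 0.0917 dB

Γ = (12.9 − j10.1)/(112.9 − j10.1), |Γ| = 0.145
|Γ|² = 0.0209, so P_del/P_inc = 1 − |Γ|² = 0.979
ML = −10·log₁₀(1 − |Γ|²)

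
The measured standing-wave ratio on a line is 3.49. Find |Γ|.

|Γ| = (S − 1)/(S + 1) = (3.49 − 1)/(3.49 + 1) = 2.49/4.49

|Γ| ≈ 0.555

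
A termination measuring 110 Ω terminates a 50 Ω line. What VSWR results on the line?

VSWR ≈ 2.2

For a purely resistive load, VSWR = R_L/Z_0 or Z_0/R_L (whichever > 1) = 110/50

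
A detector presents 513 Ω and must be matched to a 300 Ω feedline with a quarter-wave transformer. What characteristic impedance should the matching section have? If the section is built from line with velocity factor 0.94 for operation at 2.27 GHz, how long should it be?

Z_qwt ≈ 392 Ω; length ≈ 3.11 cm

Z_qwt = √(Z_0·R_L) = √(300 × 513) = √153900
λ = 0.94·c/f = 0.124 m, so l = λ/4 = 0.0311 m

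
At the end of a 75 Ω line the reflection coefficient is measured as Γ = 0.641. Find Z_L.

Z_L = Z_0·(1 + Γ)/(1 − Γ) = 75·(1.64)/(0.359)

Z_L ≈ 343 Ω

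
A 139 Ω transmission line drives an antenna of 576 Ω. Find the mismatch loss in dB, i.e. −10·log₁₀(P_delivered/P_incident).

mismatch loss ≈ 2.03 dB

Γ = (576 − 139)/(576 + 139) = 0.611
|Γ|² = 0.374, so P_del/P_inc = 1 − |Γ|² = 0.626
ML = −10·log₁₀(1 − |Γ|²)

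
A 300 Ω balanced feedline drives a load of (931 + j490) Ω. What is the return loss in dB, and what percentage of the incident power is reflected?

RL ≈ 4.39 dB; 36.4% of incident power reflected

Γ = (631 + j490)/(1231 + j490), |Γ| = 0.603
RL = −20·log₁₀(0.603) = 4.39 dB
P_refl/P_inc = |Γ|² = 0.364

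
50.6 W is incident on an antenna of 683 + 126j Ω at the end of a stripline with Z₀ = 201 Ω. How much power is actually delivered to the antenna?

P_delivered ≈ 34.8 W

|Γ| = |(482 + j126)/(884 + j126)| = 0.558
|Γ|² = 0.311
P_refl = |Γ|²·P_inc = 15.8 W, P_del = (1 − |Γ|²)·P_inc = 34.8 W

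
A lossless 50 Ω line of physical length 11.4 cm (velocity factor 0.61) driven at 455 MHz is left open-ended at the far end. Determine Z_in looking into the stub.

λ = v/f = 0.61·c / 455 MHz = 0.402 m
βl = 2π·l/λ = 2π × 0.283 = 102°
tan(βl) = -4.69
For an open-ended stub, Z_in = −jZ_0·cot(βl) = −jZ_0/tan(βl)

Z_in ≈ +j10.7 Ω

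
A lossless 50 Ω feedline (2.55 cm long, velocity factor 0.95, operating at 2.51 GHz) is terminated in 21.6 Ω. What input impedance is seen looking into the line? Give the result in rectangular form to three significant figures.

Z_in ≈ 104 + j30.8 Ω

λ = v/f = 0.95·c / 2.51 GHz = 0.114 m
βl = 2π·l/λ = 2π × 0.225 = 80.8°
tan(βl) = tan(80.8°) = 6.21
Z_in = Z_0·(Z_L + jZ_0·tanβl)/(Z_0 + jZ_L·tanβl)
     = 50·(21.6 + j310)/(50 + j134)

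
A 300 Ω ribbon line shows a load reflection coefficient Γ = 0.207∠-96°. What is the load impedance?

Z_L ≈ 264 − j114 Ω

Z_L = Z_0·(1 + Γ)/(1 − Γ) = 300·(0.978 − j0.206)/(1.02 + j0.206)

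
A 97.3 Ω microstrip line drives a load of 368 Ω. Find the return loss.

RL ≈ 4.7 dB

Γ = (368 − 97.3)/(368 + 97.3) = 0.582
RL = −20·log₁₀|Γ| = −20·log₁₀(0.582)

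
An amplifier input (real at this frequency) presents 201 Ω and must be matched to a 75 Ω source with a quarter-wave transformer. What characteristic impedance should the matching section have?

Z_qwt ≈ 123 Ω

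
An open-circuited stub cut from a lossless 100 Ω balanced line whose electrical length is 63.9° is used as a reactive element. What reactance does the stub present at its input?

tan(βl) = 2.04
For an open-circuited stub, Z_in = −jZ_0·cot(βl) = −jZ_0/tan(βl)

X_in ≈ -49 Ω (capacitive)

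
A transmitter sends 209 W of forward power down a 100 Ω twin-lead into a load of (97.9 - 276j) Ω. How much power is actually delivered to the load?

|Γ| = |(-2.1 − j276)/(197.9 − j276)| = 0.813
|Γ|² = 0.66
P_refl = |Γ|²·P_inc = 138 W, P_del = (1 − |Γ|²)·P_inc = 71 W

P_delivered ≈ 71 W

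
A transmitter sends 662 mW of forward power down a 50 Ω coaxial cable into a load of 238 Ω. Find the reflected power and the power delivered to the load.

P_reflected ≈ 282 mW; P_delivered ≈ 380 mW

Γ = (238 − 50)/(238 + 50) = 0.653
|Γ|² = 0.426
P_refl = |Γ|²·P_inc = 282 mW, P_del = (1 − |Γ|²)·P_inc = 380 mW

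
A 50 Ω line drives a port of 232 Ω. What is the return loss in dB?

RL ≈ 3.8 dB

Γ = (232 − 50)/(232 + 50) = 0.645
RL = −20·log₁₀|Γ| = −20·log₁₀(0.645)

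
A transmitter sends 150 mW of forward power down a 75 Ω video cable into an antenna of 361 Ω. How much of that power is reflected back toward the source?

P_reflected ≈ 64.5 mW

Γ = (361 − 75)/(361 + 75) = 0.656
|Γ|² = 0.43
P_refl = |Γ|²·P_inc = 64.5 mW, P_del = (1 − |Γ|²)·P_inc = 85.5 mW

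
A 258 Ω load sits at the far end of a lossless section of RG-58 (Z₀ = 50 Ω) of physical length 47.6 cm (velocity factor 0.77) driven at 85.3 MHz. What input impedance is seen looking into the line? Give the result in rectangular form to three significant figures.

Z_in ≈ 12 − j24 Ω

λ = v/f = 0.77·c / 85.3 MHz = 2.71 m
βl = 2π·l/λ = 2π × 0.176 = 63.3°
tan(βl) = tan(63.3°) = 1.99
Z_in = Z_0·(Z_L + jZ_0·tanβl)/(Z_0 + jZ_L·tanβl)
     = 50·(258 + j99.3)/(50 + j512)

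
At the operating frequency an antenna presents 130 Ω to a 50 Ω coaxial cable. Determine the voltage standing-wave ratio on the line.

VSWR ≈ 2.6

Γ = (130 − 50)/(130 + 50) = 0.444
VSWR = (1 + 0.444)/(1 − 0.444)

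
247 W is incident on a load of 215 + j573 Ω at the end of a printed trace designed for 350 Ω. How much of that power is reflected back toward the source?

P_reflected ≈ 132 W

|Γ| = |(-135 + j573)/(565 + j573)| = 0.732
|Γ|² = 0.535
P_refl = |Γ|²·P_inc = 132 W, P_del = (1 − |Γ|²)·P_inc = 115 W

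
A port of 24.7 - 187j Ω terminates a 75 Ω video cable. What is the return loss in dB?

Γ = (-50.3 − j187)/(99.7 − j187), |Γ| = 0.914
RL = −20·log₁₀|Γ| = −20·log₁₀(0.914)

RL ≈ 0.783 dB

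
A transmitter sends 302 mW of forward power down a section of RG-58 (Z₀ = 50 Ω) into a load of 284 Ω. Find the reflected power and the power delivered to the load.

P_reflected ≈ 148 mW; P_delivered ≈ 154 mW

Γ = (284 − 50)/(284 + 50) = 0.701
|Γ|² = 0.491
P_refl = |Γ|²·P_inc = 148 mW, P_del = (1 − |Γ|²)·P_inc = 154 mW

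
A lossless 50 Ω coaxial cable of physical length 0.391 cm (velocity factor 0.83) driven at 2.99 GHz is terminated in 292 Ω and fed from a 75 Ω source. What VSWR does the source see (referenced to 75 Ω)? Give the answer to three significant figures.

VSWR ≈ 4.32

λ = v/f = 0.83·c / 2.99 GHz = 0.0833 m
βl = 2π·l/λ = 2π × 0.047 = 16.9°
tan(βl) = 0.304
Z_in = Z_0·(Z_L + jZ_0·tanβl)/(Z_0 + jZ_L·tanβl) = 76.9 − j121 Ω
Γ_s = (Z_in − Z_s)/(Z_in + Z_s) = (1.87 − j121)/(152 − j121), |Γ_s| = 0.624
VSWR = (1 + |Γ_s|)/(1 − |Γ_s|)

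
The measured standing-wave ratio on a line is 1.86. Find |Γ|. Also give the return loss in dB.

|Γ| ≈ 0.301; return loss ≈ 10.4 dB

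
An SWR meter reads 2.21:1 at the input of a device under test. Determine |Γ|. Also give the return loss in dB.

|Γ| ≈ 0.377; return loss ≈ 8.47 dB

|Γ| = (S − 1)/(S + 1) = (2.21 − 1)/(2.21 + 1) = 1.21/3.21
RL = −20·log₁₀|Γ| = −20·log₁₀(0.377)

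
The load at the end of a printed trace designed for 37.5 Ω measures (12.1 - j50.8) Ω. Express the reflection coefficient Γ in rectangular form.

Γ ≈ 0.262 − j0.756

Γ = (Z_L − Z_0)/(Z_L + Z_0) = (-25.4 − j50.8)/(49.6 − j50.8)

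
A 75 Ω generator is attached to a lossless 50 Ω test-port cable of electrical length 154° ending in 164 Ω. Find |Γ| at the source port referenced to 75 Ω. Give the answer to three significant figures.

tan(βl) = -0.488
Z_in = Z_0·(Z_L + jZ_0·tanβl)/(Z_0 + jZ_L·tanβl) = 57 + j66.9 Ω
Γ_s = (Z_in − Z_s)/(Z_in + Z_s) = (-18 + j66.9)/(132 + j66.9), |Γ_s| = 0.468

|Γ| ≈ 0.468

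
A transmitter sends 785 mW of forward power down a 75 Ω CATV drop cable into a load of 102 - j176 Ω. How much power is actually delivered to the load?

P_delivered ≈ 386 mW

|Γ| = |(27 − j176)/(177 − j176)| = 0.713
|Γ|² = 0.509
P_refl = |Γ|²·P_inc = 399 mW, P_del = (1 − |Γ|²)·P_inc = 386 mW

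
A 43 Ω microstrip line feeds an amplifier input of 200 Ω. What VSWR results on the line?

For a purely resistive load, VSWR = R_L/Z_0 or Z_0/R_L (whichever > 1) = 200/43

VSWR ≈ 4.65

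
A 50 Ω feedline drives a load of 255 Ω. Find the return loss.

RL ≈ 3.45 dB

Γ = (255 − 50)/(255 + 50) = 0.672
RL = −20·log₁₀|Γ| = −20·log₁₀(0.672)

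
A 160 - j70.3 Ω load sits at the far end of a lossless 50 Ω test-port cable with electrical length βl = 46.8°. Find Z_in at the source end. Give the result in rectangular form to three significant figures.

tan(βl) = tan(46.8°) = 1.06
Z_in = Z_0·(Z_L + jZ_0·tanβl)/(Z_0 + jZ_L·tanβl)
     = 50·(160 − j17.1)/(125 + j170)

Z_in ≈ 19.1 − j32.9 Ω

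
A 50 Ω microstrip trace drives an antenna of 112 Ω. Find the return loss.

Γ = (112 − 50)/(112 + 50) = 0.383
RL = −20·log₁₀|Γ| = −20·log₁₀(0.383)

RL ≈ 8.34 dB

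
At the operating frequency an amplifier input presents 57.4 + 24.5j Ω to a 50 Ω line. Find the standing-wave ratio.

Γ = (Z_L − Z_0)/(Z_L + Z_0) = (7.4 + j24.5)/(107.4 + j24.5)
|Γ| = 25.6/110 = 0.232
VSWR = (1 + |Γ|)/(1 − |Γ|) = 1.23/0.768

VSWR ≈ 1.61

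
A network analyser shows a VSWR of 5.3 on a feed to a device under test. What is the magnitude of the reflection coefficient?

|Γ| = (S − 1)/(S + 1) = (5.3 − 1)/(5.3 + 1) = 4.3/6.3

|Γ| ≈ 0.683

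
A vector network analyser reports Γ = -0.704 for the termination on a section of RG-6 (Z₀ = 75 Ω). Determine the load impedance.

Z_L ≈ 13 Ω

Z_L = Z_0·(1 + Γ)/(1 − Γ) = 75·(0.296)/(1.7)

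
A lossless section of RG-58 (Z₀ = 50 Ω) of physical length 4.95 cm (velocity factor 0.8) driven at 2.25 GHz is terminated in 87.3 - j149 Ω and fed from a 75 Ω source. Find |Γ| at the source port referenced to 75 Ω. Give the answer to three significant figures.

|Γ| ≈ 0.658

λ = v/f = 0.8·c / 2.25 GHz = 0.107 m
βl = 2π·l/λ = 2π × 0.464 = 167°
tan(βl) = -0.23
Z_in = Z_0·(Z_L + jZ_0·tanβl)/(Z_0 + jZ_L·tanβl) = 353 − j59.9 Ω
Γ_s = (Z_in − Z_s)/(Z_in + Z_s) = (278 − j59.9)/(428 − j59.9), |Γ_s| = 0.658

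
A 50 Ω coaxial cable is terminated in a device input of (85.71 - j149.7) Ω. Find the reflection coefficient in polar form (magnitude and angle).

Γ = (Z_L − Z_0)/(Z_L + Z_0) = (35.71 − j149.7)/(135.7 − j149.7)
|Γ| = 154/202 = 0.762

Γ ≈ 0.762 ∠ -28.8°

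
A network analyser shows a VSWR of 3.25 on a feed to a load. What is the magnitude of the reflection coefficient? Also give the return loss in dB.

|Γ| ≈ 0.529; return loss ≈ 5.52 dB

|Γ| = (S − 1)/(S + 1) = (3.25 − 1)/(3.25 + 1) = 2.25/4.25
RL = −20·log₁₀|Γ| = −20·log₁₀(0.529)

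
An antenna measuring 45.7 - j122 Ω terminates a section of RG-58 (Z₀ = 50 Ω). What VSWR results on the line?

Γ = (Z_L − Z_0)/(Z_L + Z_0) = (-4.3 − j122)/(95.7 − j122)
|Γ| = 122/155 = 0.787
VSWR = (1 + |Γ|)/(1 − |Γ|) = 1.79/0.213

VSWR ≈ 8.4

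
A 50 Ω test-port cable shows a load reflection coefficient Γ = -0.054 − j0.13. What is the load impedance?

Z_L = Z_0·(1 + Γ)/(1 − Γ) = 50·(0.946 − j0.13)/(1.05 + j0.13)

Z_L ≈ 43.5 − j11.5 Ω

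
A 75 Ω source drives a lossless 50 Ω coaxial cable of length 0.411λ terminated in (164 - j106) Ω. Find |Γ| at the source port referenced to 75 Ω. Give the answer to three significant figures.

βl = 2π × 0.411 = 148°
tan(βl) = -0.626
Z_in = Z_0·(Z_L + jZ_0·tanβl)/(Z_0 + jZ_L·tanβl) = 52.8 + j88.3 Ω
Γ_s = (Z_in − Z_s)/(Z_in + Z_s) = (-22.2 + j88.3)/(128 + j88.3), |Γ_s| = 0.586

|Γ| ≈ 0.586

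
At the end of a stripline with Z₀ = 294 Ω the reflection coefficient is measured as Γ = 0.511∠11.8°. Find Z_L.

Z_L = Z_0·(1 + Γ)/(1 − Γ) = 294·(1.5 + j0.104)/(0.5 − j0.104)

Z_L ≈ 833 + j236 Ω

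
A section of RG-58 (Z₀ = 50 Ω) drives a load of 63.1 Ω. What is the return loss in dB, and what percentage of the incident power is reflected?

RL ≈ 18.7 dB; 1.34% of incident power reflected

Γ = (63.1 − 50)/(63.1 + 50) = 0.116
RL = −20·log₁₀(0.116) = 18.7 dB
P_refl/P_inc = |Γ|² = 0.0134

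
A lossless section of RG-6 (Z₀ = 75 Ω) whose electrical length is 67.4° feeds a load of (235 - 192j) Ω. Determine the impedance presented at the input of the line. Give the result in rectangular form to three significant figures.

tan(βl) = tan(67.4°) = 2.4
Z_in = Z_0·(Z_L + jZ_0·tanβl)/(Z_0 + jZ_L·tanβl)
     = 75·(235 − j11.8)/(536 + j565)

Z_in ≈ 14.8 − j17.2 Ω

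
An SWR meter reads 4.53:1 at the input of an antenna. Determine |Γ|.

|Γ| ≈ 0.638

|Γ| = (S − 1)/(S + 1) = (4.53 − 1)/(4.53 + 1) = 3.53/5.53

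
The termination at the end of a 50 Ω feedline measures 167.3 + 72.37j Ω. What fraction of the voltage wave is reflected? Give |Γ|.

|Γ| ≈ 0.602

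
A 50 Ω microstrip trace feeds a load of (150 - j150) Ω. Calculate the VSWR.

Γ = (Z_L − Z_0)/(Z_L + Z_0) = (100 − j150)/(200 − j150)
|Γ| = 180/250 = 0.721
VSWR = (1 + |Γ|)/(1 − |Γ|) = 1.72/0.279

VSWR ≈ 6.17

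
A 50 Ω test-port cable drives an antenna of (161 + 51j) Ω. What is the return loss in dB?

Γ = (111 + j51)/(211 + j51), |Γ| = 0.563
RL = −20·log₁₀|Γ| = −20·log₁₀(0.563)

RL ≈ 4.99 dB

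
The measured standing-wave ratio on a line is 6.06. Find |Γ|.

|Γ| ≈ 0.717

|Γ| = (S − 1)/(S + 1) = (6.06 − 1)/(6.06 + 1) = 5.06/7.06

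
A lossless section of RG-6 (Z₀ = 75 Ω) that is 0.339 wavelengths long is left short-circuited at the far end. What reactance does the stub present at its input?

X_in ≈ -120 Ω (capacitive)

βl = 2π × 0.339 = 122°
tan(βl) = -1.6
For a short-circuited stub, Z_in = jZ_0·tan(βl)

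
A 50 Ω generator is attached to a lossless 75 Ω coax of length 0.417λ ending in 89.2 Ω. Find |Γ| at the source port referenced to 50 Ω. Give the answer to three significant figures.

|Γ| ≈ 0.253

βl = 2π × 0.417 = 150°
tan(βl) = -0.575
Z_in = Z_0·(Z_L + jZ_0·tanβl)/(Z_0 + jZ_L·tanβl) = 80.9 + j12.2 Ω
Γ_s = (Z_in − Z_s)/(Z_in + Z_s) = (30.9 + j12.2)/(131 + j12.2), |Γ_s| = 0.253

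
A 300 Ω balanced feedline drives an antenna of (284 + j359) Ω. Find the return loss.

RL ≈ 5.61 dB

Γ = (-16 + j359)/(584 + j359), |Γ| = 0.524
RL = −20·log₁₀|Γ| = −20·log₁₀(0.524)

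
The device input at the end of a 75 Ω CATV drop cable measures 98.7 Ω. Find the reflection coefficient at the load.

Γ = 0.136

Γ = (Z_L − Z_0)/(Z_L + Z_0) = (98.7 − 75)/(98.7 + 75) = 23.7/173.7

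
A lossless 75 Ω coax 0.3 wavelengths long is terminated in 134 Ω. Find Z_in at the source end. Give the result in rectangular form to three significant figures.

Z_in ≈ 44.9 + j16.2 Ω

βl = 2π × 0.3 = 108°
tan(βl) = tan(108°) = -3.08
Z_in = Z_0·(Z_L + jZ_0·tanβl)/(Z_0 + jZ_L·tanβl)
     = 75·(134 − j231)/(75 − j412)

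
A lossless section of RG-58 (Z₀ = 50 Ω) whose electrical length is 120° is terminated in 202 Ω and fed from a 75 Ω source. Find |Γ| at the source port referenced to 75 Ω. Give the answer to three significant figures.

|Γ| ≈ 0.68

tan(βl) = -1.73
Z_in = Z_0·(Z_L + jZ_0·tanβl)/(Z_0 + jZ_L·tanβl) = 16.2 + j26.6 Ω
Γ_s = (Z_in − Z_s)/(Z_in + Z_s) = (-58.8 + j26.6)/(91.2 + j26.6), |Γ_s| = 0.68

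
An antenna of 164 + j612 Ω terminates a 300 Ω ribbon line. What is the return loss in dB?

RL ≈ 1.76 dB

Γ = (-136 + j612)/(464 + j612), |Γ| = 0.816
RL = −20·log₁₀|Γ| = −20·log₁₀(0.816)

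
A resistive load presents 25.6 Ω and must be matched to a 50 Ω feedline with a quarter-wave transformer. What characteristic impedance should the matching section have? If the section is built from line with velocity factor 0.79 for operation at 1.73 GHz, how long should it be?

Z_qwt ≈ 35.8 Ω; length ≈ 3.42 cm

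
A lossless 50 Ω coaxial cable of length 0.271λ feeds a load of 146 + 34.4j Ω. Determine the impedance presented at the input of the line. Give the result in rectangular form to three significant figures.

βl = 2π × 0.271 = 97.6°
tan(βl) = tan(97.6°) = -7.53
Z_in = Z_0·(Z_L + jZ_0·tanβl)/(Z_0 + jZ_L·tanβl)
     = 50·(146 − j342)/(309 − j1100)

Z_in ≈ 16.1 + j2.1 Ω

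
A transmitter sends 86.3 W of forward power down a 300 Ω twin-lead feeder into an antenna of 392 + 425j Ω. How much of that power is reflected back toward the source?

P_reflected ≈ 24.7 W

|Γ| = |(92 + j425)/(692 + j425)| = 0.535
|Γ|² = 0.287
P_refl = |Γ|²·P_inc = 24.7 W, P_del = (1 − |Γ|²)·P_inc = 61.6 W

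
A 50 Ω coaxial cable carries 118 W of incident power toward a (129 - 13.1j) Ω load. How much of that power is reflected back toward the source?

|Γ| = |(79 − j13.1)/(179 − j13.1)| = 0.446
|Γ|² = 0.199
P_refl = |Γ|²·P_inc = 23.5 W, P_del = (1 − |Γ|²)·P_inc = 94.5 W

P_reflected ≈ 23.5 W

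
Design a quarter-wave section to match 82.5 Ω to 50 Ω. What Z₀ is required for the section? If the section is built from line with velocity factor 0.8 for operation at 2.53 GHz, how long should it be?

Z_qwt ≈ 64.2 Ω; length ≈ 2.37 cm

Z_qwt = √(Z_0·R_L) = √(50 × 82.5) = √4125
λ = 0.8·c/f = 0.0949 m, so l = λ/4 = 0.0237 m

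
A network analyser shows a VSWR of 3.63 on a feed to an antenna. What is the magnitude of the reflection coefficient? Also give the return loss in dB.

|Γ| ≈ 0.568; return loss ≈ 4.91 dB

|Γ| = (S − 1)/(S + 1) = (3.63 − 1)/(3.63 + 1) = 2.63/4.63
RL = −20·log₁₀|Γ| = −20·log₁₀(0.568)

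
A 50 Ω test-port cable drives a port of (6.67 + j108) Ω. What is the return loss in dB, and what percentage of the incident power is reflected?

RL ≈ 0.408 dB; 91% of incident power reflected

Γ = (-43.33 + j108)/(56.67 + j108), |Γ| = 0.954
RL = −20·log₁₀(0.954) = 0.408 dB
P_refl/P_inc = |Γ|² = 0.91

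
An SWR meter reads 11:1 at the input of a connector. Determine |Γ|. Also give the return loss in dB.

|Γ| = (S − 1)/(S + 1) = (11 − 1)/(11 + 1) = 10/12
RL = −20·log₁₀|Γ| = −20·log₁₀(0.833)

|Γ| ≈ 0.833; return loss ≈ 1.58 dB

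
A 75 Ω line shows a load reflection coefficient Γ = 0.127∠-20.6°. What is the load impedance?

Z_L = Z_0·(1 + Γ)/(1 − Γ) = 75·(1.12 − j0.0447)/(0.881 + j0.0447)

Z_L ≈ 94.8 − j8.61 Ω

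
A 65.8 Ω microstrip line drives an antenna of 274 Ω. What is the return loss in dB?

RL ≈ 4.25 dB

Γ = (274 − 65.8)/(274 + 65.8) = 0.613
RL = −20·log₁₀|Γ| = −20·log₁₀(0.613)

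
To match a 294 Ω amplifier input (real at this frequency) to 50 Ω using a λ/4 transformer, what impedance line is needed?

Z_qwt = √(Z_0·R_L) = √(50 × 294) = √14700

Z_qwt ≈ 121 Ω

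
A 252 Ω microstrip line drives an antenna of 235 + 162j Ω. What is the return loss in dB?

RL ≈ 9.97 dB

Γ = (-17 + j162)/(487 + j162), |Γ| = 0.317
RL = −20·log₁₀|Γ| = −20·log₁₀(0.317)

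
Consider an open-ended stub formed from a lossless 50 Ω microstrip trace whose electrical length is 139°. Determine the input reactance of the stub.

X_in ≈ 57.5 Ω (inductive)

tan(βl) = -0.869
For an open-ended stub, Z_in = −jZ_0·cot(βl) = −jZ_0/tan(βl)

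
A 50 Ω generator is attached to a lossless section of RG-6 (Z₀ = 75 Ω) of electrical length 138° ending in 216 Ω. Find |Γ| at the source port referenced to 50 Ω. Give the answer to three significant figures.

|Γ| ≈ 0.535

tan(βl) = -0.9
Z_in = Z_0·(Z_L + jZ_0·tanβl)/(Z_0 + jZ_L·tanβl) = 50.6 + j63.8 Ω
Γ_s = (Z_in − Z_s)/(Z_in + Z_s) = (0.633 + j63.8)/(101 + j63.8), |Γ_s| = 0.535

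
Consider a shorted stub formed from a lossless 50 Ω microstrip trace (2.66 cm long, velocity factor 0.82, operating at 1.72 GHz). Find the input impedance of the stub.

λ = v/f = 0.82·c / 1.72 GHz = 0.143 m
βl = 2π·l/λ = 2π × 0.186 = 67°
tan(βl) = 2.35
For a shorted stub, Z_in = jZ_0·tan(βl)

Z_in ≈ +j118 Ω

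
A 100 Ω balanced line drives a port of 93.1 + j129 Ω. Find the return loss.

Γ = (-6.9 + j129)/(193.1 + j129), |Γ| = 0.556
RL = −20·log₁₀|Γ| = −20·log₁₀(0.556)

RL ≈ 5.09 dB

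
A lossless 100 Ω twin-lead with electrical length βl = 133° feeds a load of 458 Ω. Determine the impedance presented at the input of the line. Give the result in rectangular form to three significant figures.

tan(βl) = tan(133°) = -1.07
Z_in = Z_0·(Z_L + jZ_0·tanβl)/(Z_0 + jZ_L·tanβl)
     = 100·(458 − j107)/(100 − j491)

Z_in ≈ 39.2 + j85.3 Ω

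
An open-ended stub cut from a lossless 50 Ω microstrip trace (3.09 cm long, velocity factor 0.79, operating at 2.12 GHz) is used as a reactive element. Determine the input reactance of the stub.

X_in ≈ 8.37 Ω (inductive)

λ = v/f = 0.79·c / 2.12 GHz = 0.112 m
βl = 2π·l/λ = 2π × 0.276 = 99.5°
tan(βl) = -5.97
For an open-ended stub, Z_in = −jZ_0·cot(βl) = −jZ_0/tan(βl)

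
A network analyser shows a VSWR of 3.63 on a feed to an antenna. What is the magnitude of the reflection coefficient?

|Γ| ≈ 0.568

|Γ| = (S − 1)/(S + 1) = (3.63 − 1)/(3.63 + 1) = 2.63/4.63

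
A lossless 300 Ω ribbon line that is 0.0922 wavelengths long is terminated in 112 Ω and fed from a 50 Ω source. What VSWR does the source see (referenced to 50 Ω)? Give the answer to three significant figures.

βl = 2π × 0.0922 = 33.2°
tan(βl) = 0.654
Z_in = Z_0·(Z_L + jZ_0·tanβl)/(Z_0 + jZ_L·tanβl) = 151 + j159 Ω
Γ_s = (Z_in − Z_s)/(Z_in + Z_s) = (101 + j159)/(201 + j159), |Γ_s| = 0.736
VSWR = (1 + |Γ_s|)/(1 − |Γ_s|)

VSWR ≈ 6.56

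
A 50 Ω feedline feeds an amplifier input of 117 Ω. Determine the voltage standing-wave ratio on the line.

VSWR ≈ 2.34

Γ = (117 − 50)/(117 + 50) = 0.401
VSWR = (1 + 0.401)/(1 − 0.401)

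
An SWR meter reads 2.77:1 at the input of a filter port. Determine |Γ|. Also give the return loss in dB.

|Γ| = (S − 1)/(S + 1) = (2.77 − 1)/(2.77 + 1) = 1.77/3.77
RL = −20·log₁₀|Γ| = −20·log₁₀(0.469)

|Γ| ≈ 0.469; return loss ≈ 6.57 dB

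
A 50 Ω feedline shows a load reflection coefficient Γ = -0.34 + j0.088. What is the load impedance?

Z_L ≈ 24.3 + j4.88 Ω

Z_L = Z_0·(1 + Γ)/(1 − Γ) = 50·(0.66 + j0.088)/(1.34 − j0.088)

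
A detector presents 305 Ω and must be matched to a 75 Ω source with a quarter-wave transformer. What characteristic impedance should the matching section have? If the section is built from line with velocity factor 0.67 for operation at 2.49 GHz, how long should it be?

Z_qwt ≈ 151 Ω; length ≈ 2.02 cm

Z_qwt = √(Z_0·R_L) = √(75 × 305) = √22880
λ = 0.67·c/f = 0.0807 m, so l = λ/4 = 0.0202 m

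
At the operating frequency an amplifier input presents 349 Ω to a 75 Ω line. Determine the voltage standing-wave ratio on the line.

VSWR ≈ 4.65

For a purely resistive load, VSWR = R_L/Z_0 or Z_0/R_L (whichever > 1) = 349/75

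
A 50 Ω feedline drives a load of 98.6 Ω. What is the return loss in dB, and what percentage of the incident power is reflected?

Γ = (98.6 − 50)/(98.6 + 50) = 0.327
RL = −20·log₁₀(0.327) = 9.71 dB
P_refl/P_inc = |Γ|² = 0.107

RL ≈ 9.71 dB; 10.7% of incident power reflected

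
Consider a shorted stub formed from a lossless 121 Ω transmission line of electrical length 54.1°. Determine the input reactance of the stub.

X_in ≈ 167 Ω (inductive)

tan(βl) = 1.38
For a shorted stub, Z_in = jZ_0·tan(βl)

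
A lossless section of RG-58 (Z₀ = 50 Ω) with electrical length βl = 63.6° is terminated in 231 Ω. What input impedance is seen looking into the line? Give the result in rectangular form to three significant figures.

tan(βl) = tan(63.6°) = 2.01
Z_in = Z_0·(Z_L + jZ_0·tanβl)/(Z_0 + jZ_L·tanβl)
     = 50·(231 + j101)/(50 + j465)

Z_in ≈ 13.3 − j23.4 Ω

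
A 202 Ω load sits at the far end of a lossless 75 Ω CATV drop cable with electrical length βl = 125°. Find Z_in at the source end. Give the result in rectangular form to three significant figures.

tan(βl) = tan(125°) = -1.43
Z_in = Z_0·(Z_L + jZ_0·tanβl)/(Z_0 + jZ_L·tanβl)
     = 75·(202 − j107)/(75 − j288)

Z_in ≈ 38.9 + j42.4 Ω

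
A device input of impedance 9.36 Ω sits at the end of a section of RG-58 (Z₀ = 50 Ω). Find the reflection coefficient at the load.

Γ = -0.685

Γ = (Z_L − Z_0)/(Z_L + Z_0) = (9.36 − 50)/(9.36 + 50) = -40.64/59.36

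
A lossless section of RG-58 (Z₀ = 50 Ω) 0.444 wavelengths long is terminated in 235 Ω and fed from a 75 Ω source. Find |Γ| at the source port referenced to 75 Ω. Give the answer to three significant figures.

|Γ| ≈ 0.567

βl = 2π × 0.444 = 160°
tan(βl) = -0.367
Z_in = Z_0·(Z_L + jZ_0·tanβl)/(Z_0 + jZ_L·tanβl) = 67 + j97.3 Ω
Γ_s = (Z_in − Z_s)/(Z_in + Z_s) = (-7.95 + j97.3)/(142 + j97.3), |Γ_s| = 0.567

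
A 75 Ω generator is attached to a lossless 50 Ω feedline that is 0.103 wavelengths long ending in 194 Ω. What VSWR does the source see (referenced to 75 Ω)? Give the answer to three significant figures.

βl = 2π × 0.103 = 37.1°
tan(βl) = 0.756
Z_in = Z_0·(Z_L + jZ_0·tanβl)/(Z_0 + jZ_L·tanβl) = 31.8 − j55.3 Ω
Γ_s = (Z_in − Z_s)/(Z_in + Z_s) = (-43.2 − j55.3)/(107 − j55.3), |Γ_s| = 0.584
VSWR = (1 + |Γ_s|)/(1 − |Γ_s|)

VSWR ≈ 3.81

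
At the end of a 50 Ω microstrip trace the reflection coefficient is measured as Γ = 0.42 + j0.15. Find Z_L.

Z_L ≈ 112 + j41.8 Ω

Z_L = Z_0·(1 + Γ)/(1 − Γ) = 50·(1.42 + j0.15)/(0.58 − j0.15)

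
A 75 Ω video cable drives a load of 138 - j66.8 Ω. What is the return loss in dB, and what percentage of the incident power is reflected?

Γ = (63 − j66.8)/(213 − j66.8), |Γ| = 0.411
RL = −20·log₁₀(0.411) = 7.72 dB
P_refl/P_inc = |Γ|² = 0.169

RL ≈ 7.72 dB; 16.9% of incident power reflected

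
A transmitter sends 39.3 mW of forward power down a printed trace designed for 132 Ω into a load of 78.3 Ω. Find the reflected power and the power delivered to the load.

P_reflected ≈ 2.56 mW; P_delivered ≈ 36.7 mW

Γ = (78.3 − 132)/(78.3 + 132) = -0.255
|Γ|² = 0.0652
P_refl = |Γ|²·P_inc = 2.56 mW, P_del = (1 − |Γ|²)·P_inc = 36.7 mW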